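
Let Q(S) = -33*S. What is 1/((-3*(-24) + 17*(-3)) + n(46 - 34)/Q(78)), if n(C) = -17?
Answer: 2574/54071 ≈ 0.047604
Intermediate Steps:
1/((-3*(-24) + 17*(-3)) + n(46 - 34)/Q(78)) = 1/((-3*(-24) + 17*(-3)) - 17/((-33*78))) = 1/((72 - 51) - 17/(-2574)) = 1/(21 - 17*(-1/2574)) = 1/(21 + 17/2574) = 1/(54071/2574) = 2574/54071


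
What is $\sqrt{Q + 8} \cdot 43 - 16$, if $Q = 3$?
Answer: $-16 + 43 \sqrt{11} \approx 126.61$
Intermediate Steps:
$\sqrt{Q + 8} \cdot 43 - 16 = \sqrt{3 + 8} \cdot 43 - 16 = \sqrt{11} \cdot 43 - 16 = 43 \sqrt{11} - 16 = -16 + 43 \sqrt{11}$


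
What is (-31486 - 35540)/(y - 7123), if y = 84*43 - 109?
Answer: 33513/1810 ≈ 18.515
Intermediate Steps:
y = 3503 (y = 3612 - 109 = 3503)
(-31486 - 35540)/(y - 7123) = (-31486 - 35540)/(3503 - 7123) = -67026/(-3620) = -67026*(-1/3620) = 33513/1810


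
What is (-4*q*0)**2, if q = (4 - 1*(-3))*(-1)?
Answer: 0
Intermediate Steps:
q = -7 (q = (4 + 3)*(-1) = 7*(-1) = -7)
(-4*q*0)**2 = (-4*(-7)*0)**2 = (28*0)**2 = 0**2 = 0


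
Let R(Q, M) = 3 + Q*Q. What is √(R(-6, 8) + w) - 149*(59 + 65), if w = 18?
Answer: -18476 + √57 ≈ -18468.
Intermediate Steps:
R(Q, M) = 3 + Q²
√(R(-6, 8) + w) - 149*(59 + 65) = √((3 + (-6)²) + 18) - 149*(59 + 65) = √((3 + 36) + 18) - 149*124 = √(39 + 18) - 18476 = √57 - 18476 = -18476 + √57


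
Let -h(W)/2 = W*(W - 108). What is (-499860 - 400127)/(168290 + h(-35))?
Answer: -899987/158280 ≈ -5.6860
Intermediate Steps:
h(W) = -2*W*(-108 + W) (h(W) = -2*W*(W - 108) = -2*W*(-108 + W))
(-499860 - 400127)/(168290 + h(-35)) = (-499860 - 400127)/(168290 + 2*(-35)*(108 - 1*(-35))) = -899987/(168290 + 2*(-35)*(108 + 35)) = -899987/(168290 + 2*(-35)*143) = -899987/(168290 - 10010) = -899987/158280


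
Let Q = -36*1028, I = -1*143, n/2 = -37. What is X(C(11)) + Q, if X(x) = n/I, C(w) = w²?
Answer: -5292070/143 ≈ -37008.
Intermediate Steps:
n = -74 (n = 2*(-37) = -74)
I = -143
X(x) = 74/143 (X(x) = -74/(-143) = -74*(-1/143) = 74/143)
Q = -37008
X(C(11)) + Q = 74/143 - 37008 = -5292070/143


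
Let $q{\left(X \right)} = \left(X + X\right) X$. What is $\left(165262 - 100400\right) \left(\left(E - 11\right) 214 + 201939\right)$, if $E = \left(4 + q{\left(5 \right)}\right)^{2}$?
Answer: $53420926958$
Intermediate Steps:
$q{\left(X \right)} = 2 X^{2}$ ($q{\left(X \right)} = 2 X X = 2 X^{2}$)
$E = 2916$ ($E = \left(4 + 2 \cdot 5^{2}\right)^{2} = \left(4 + 2 \cdot 25\right)^{2} = \left(4 + 50\right)^{2} = 54^{2} = 2916$)
$\left(165262 - 100400\right) \left(\left(E - 11\right) 214 + 201939\right) = \left(165262 - 100400\right) \left(\left(2916 - 11\right) 214 + 201939\right) = 64862 \left(2905 \cdot 214 + 201939\right) = 64862 \left(621670 + 201939\right) = 64862 \cdot 823609 = 53420926958$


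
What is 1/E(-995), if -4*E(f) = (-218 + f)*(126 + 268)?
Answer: 2/238961 ≈ 8.3696e-6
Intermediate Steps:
E(f) = 21473 - 197*f/2 (E(f) = -(-218 + f)*(126 + 268)/4 = -(-218 + f)*394/4 = -(-85892 + 394*f)/4 = 21473 - 197*f/2)
1/E(-995) = 1/(21473 - 197/2*(-995)) = 1/(21473 + 196015/2) = 1/(238961/2) = 2/238961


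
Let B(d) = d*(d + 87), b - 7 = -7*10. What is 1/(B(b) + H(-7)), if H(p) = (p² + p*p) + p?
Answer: -1/1421 ≈ -0.00070373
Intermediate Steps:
b = -63 (b = 7 - 7*10 = 7 - 70 = -63)
H(p) = p + 2*p² (H(p) = (p² + p²) + p = 2*p² + p = p + 2*p²)
B(d) = d*(87 + d)
1/(B(b) + H(-7)) = 1/(-63*(87 - 63) - 7*(1 + 2*(-7))) = 1/(-63*24 - 7*(1 - 14)) = 1/(-1512 - 7*(-13)) = 1/(-1512 + 91) = 1/(-1421) = -1/1421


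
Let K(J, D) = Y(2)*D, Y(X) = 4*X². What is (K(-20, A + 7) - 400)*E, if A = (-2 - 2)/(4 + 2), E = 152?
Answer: -136192/3 ≈ -45397.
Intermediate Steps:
A = -⅔ (A = -4/6 = -4*⅙ = -⅔ ≈ -0.66667)
K(J, D) = 16*D (K(J, D) = (4*2²)*D = (4*4)*D = 16*D)
(K(-20, A + 7) - 400)*E = (16*(-⅔ + 7) - 400)*152 = (16*(19/3) - 400)*152 = (304/3 - 400)*152 = -896/3*152 = -136192/3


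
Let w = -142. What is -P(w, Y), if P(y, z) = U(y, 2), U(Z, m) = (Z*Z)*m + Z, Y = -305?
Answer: -40186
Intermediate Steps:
U(Z, m) = Z + m*Z**2 (U(Z, m) = Z**2*m + Z = m*Z**2 + Z = Z + m*Z**2)
P(y, z) = y*(1 + 2*y) (P(y, z) = y*(1 + y*2) = y*(1 + 2*y))
-P(w, Y) = -(-142)*(1 + 2*(-142)) = -(-142)*(1 - 284) = -(-142)*(-283) = -1*40186 = -40186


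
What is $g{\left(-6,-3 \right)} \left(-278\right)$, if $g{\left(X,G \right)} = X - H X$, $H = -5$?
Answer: $10008$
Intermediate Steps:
$g{\left(X,G \right)} = 6 X$ ($g{\left(X,G \right)} = X - - 5 X = X + 5 X = 6 X$)
$g{\left(-6,-3 \right)} \left(-278\right) = 6 \left(-6\right) \left(-278\right) = \left(-36\right) \left(-278\right) = 10008$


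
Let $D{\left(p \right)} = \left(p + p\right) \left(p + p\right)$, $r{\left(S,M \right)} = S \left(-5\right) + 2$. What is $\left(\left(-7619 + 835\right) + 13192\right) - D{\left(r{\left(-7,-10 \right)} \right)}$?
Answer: $932$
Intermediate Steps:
$r{\left(S,M \right)} = 2 - 5 S$ ($r{\left(S,M \right)} = - 5 S + 2 = 2 - 5 S$)
$D{\left(p \right)} = 4 p^{2}$ ($D{\left(p \right)} = 2 p 2 p = 4 p^{2}$)
$\left(\left(-7619 + 835\right) + 13192\right) - D{\left(r{\left(-7,-10 \right)} \right)} = \left(\left(-7619 + 835\right) + 13192\right) - 4 \left(2 - -35\right)^{2} = \left(-6784 + 13192\right) - 4 \left(2 + 35\right)^{2} = 6408 - 4 \cdot 37^{2} = 6408 - 4 \cdot 1369 = 6408 - 5476 = 932$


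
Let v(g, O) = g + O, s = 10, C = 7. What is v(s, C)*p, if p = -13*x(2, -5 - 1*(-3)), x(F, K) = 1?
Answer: -221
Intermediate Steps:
v(g, O) = O + g
p = -13 (p = -13*1 = -13)
v(s, C)*p = (7 + 10)*(-13) = 17*(-13) = -221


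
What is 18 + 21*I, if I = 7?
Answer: 165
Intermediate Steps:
18 + 21*I = 18 + 21*7 = 18 + 147 = 165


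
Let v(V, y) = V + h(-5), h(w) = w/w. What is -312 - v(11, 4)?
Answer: -324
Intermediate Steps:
h(w) = 1
v(V, y) = 1 + V (v(V, y) = V + 1 = 1 + V)
-312 - v(11, 4) = -312 - (1 + 11) = -312 - 1*12 = -312 - 12 = -324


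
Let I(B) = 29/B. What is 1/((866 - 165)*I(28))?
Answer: 28/20329 ≈ 0.0013773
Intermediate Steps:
1/((866 - 165)*I(28)) = 1/((866 - 165)*((29/28))) = 1/(701*((29*(1/28)))) = 1/(701*(29/28)) = (1/701)*(28/29) = 28/20329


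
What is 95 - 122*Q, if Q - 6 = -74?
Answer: 8391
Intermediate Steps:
Q = -68 (Q = 6 - 74 = -68)
95 - 122*Q = 95 - 122*(-68) = 95 + 8296 = 8391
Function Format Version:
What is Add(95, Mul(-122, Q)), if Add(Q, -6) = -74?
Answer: 8391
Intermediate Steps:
Q = -68 (Q = Add(6, -74) = -68)
Add(95, Mul(-122, Q)) = Add(95, Mul(-122, -68)) = Add(95, 8296) = 8391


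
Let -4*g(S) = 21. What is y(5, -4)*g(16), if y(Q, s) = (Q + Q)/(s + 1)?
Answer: 35/2 ≈ 17.500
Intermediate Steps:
y(Q, s) = 2*Q/(1 + s) (y(Q, s) = (2*Q)/(1 + s) = 2*Q/(1 + s))
g(S) = -21/4 (g(S) = -¼*21 = -21/4)
y(5, -4)*g(16) = (2*5/(1 - 4))*(-21/4) = (2*5/(-3))*(-21/4) = (2*5*(-⅓))*(-21/4) = -10/3*(-21/4) = 35/2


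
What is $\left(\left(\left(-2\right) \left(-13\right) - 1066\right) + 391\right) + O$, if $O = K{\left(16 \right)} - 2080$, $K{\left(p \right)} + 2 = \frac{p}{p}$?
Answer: $-2730$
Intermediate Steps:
$K{\left(p \right)} = -1$ ($K{\left(p \right)} = -2 + \frac{p}{p} = -2 + 1 = -1$)
$O = -2081$ ($O = -1 - 2080 = -2081$)
$\left(\left(\left(-2\right) \left(-13\right) - 1066\right) + 391\right) + O = \left(\left(\left(-2\right) \left(-13\right) - 1066\right) + 391\right) - 2081 = \left(\left(26 - 1066\right) + 391\right) - 2081 = \left(-1040 + 391\right) - 2081 = -649 - 2081 = -2730$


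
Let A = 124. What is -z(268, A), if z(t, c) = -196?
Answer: 196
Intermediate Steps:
-z(268, A) = -1*(-196) = 196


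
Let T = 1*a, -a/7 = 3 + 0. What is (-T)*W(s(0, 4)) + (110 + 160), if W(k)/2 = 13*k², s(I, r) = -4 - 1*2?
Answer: 19926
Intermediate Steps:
s(I, r) = -6 (s(I, r) = -4 - 2 = -6)
a = -21 (a = -7*(3 + 0) = -7*3 = -21)
T = -21 (T = 1*(-21) = -21)
W(k) = 26*k² (W(k) = 2*(13*k²) = 26*k²)
(-T)*W(s(0, 4)) + (110 + 160) = (-1*(-21))*(26*(-6)²) + (110 + 160) = 21*(26*36) + 270 = 21*936 + 270 = 19656 + 270 = 19926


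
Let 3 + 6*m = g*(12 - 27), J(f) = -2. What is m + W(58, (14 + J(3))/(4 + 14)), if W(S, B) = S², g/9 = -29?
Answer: 4016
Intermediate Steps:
g = -261 (g = 9*(-29) = -261)
m = 652 (m = -½ + (-261*(12 - 27))/6 = -½ + (-261*(-15))/6 = -½ + (⅙)*3915 = -½ + 1305/2 = 652)
m + W(58, (14 + J(3))/(4 + 14)) = 652 + 58² = 652 + 3364 = 4016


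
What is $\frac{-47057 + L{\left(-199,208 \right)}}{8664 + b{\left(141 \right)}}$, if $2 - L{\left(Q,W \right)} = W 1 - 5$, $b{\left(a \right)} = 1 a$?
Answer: $- \frac{47258}{8805} \approx -5.3672$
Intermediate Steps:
$b{\left(a \right)} = a$
$L{\left(Q,W \right)} = 7 - W$ ($L{\left(Q,W \right)} = 2 - \left(W 1 - 5\right) = 2 - \left(W - 5\right) = 2 - \left(-5 + W\right) = 7 - W$)
$\frac{-47057 + L{\left(-199,208 \right)}}{8664 + b{\left(141 \right)}} = \frac{-47057 + \left(7 - 208\right)}{8664 + 141} = \frac{-47057 + \left(7 - 208\right)}{8805} = \left(-47057 - 201\right) \frac{1}{8805} = \left(-47258\right) \frac{1}{8805} = - \frac{47258}{8805}$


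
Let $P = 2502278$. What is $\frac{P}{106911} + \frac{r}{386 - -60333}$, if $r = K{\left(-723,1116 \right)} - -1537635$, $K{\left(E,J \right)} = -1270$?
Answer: $\frac{316190136397}{6491529009} \approx 48.708$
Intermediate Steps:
$r = 1536365$ ($r = -1270 - -1537635 = -1270 + 1537635 = 1536365$)
$\frac{P}{106911} + \frac{r}{386 - -60333} = \frac{2502278}{106911} + \frac{1536365}{386 - -60333} = 2502278 \cdot \frac{1}{106911} + \frac{1536365}{386 + 60333} = \frac{2502278}{106911} + \frac{1536365}{60719} = \frac{316190136397}{6491529009}$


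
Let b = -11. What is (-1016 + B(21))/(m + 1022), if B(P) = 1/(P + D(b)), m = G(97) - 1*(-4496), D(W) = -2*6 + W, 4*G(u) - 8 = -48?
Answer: -2033/11016 ≈ -0.18455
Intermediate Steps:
G(u) = -10 (G(u) = 2 + (¼)*(-48) = 2 - 12 = -10)
D(W) = -12 + W
m = 4486 (m = -10 - 1*(-4496) = -10 + 4496 = 4486)
B(P) = 1/(-23 + P) (B(P) = 1/(P + (-12 - 11)) = 1/(P - 23) = 1/(-23 + P))
(-1016 + B(21))/(m + 1022) = (-1016 + 1/(-23 + 21))/(4486 + 1022) = (-1016 + 1/(-2))/5508 = (-1016 - ½)*(1/5508) = -2033/2*1/5508 = -2033/11016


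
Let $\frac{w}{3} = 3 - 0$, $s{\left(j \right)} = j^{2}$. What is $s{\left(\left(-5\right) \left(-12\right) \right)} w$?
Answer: $32400$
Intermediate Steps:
$w = 9$ ($w = 3 \left(3 - 0\right) = 3 \left(3 + 0\right) = 3 \cdot 3 = 9$)
$s{\left(\left(-5\right) \left(-12\right) \right)} w = \left(\left(-5\right) \left(-12\right)\right)^{2} \cdot 9 = 60^{2} \cdot 9 = 3600 \cdot 9 = 32400$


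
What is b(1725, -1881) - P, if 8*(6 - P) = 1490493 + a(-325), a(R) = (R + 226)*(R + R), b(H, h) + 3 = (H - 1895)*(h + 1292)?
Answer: 2355811/8 ≈ 2.9448e+5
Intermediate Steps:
b(H, h) = -3 + (-1895 + H)*(1292 + h) (b(H, h) = -3 + (H - 1895)*(h + 1292) = -3 + (-1895 + H)*(1292 + h))
a(R) = 2*R*(226 + R) (a(R) = (226 + R)*(2*R) = 2*R*(226 + R))
P = -1554795/8 (P = 6 - (1490493 + 2*(-325)*(226 - 325))/8 = 6 - (1490493 + 2*(-325)*(-99))/8 = 6 - (1490493 + 64350)/8 = 6 - ⅛*1554843 = 6 - 1554843/8 = -1554795/8 ≈ -1.9435e+5)
b(1725, -1881) - P = (-2448343 - 1895*(-1881) + 1292*1725 + 1725*(-1881)) - 1*(-1554795/8) = (-2448343 + 3564495 + 2228700 - 3244725) + 1554795/8 = 100127 + 1554795/8 = 2355811/8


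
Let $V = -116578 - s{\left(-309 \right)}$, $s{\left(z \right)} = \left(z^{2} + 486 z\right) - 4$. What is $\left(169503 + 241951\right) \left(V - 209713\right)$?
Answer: $-111748437676$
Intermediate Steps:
$s{\left(z \right)} = -4 + z^{2} + 486 z$
$V = -61881$ ($V = -116578 - \left(-4 + \left(-309\right)^{2} + 486 \left(-309\right)\right) = -116578 - \left(-4 + 95481 - 150174\right) = -116578 - -54697 = -116578 + 54697 = -61881$)
$\left(169503 + 241951\right) \left(V - 209713\right) = \left(169503 + 241951\right) \left(-61881 - 209713\right) = 411454 \left(-271594\right) = -111748437676$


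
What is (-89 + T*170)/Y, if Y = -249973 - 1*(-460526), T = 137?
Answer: 23201/210553 ≈ 0.11019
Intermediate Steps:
Y = 210553 (Y = -249973 + 460526 = 210553)
(-89 + T*170)/Y = (-89 + 137*170)/210553 = (-89 + 23290)*(1/210553) = 23201*(1/210553) = 23201/210553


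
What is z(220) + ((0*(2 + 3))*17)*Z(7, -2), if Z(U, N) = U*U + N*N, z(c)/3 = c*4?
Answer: 2640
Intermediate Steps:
z(c) = 12*c (z(c) = 3*(c*4) = 3*(4*c) = 12*c)
Z(U, N) = N² + U² (Z(U, N) = U² + N² = N² + U²)
z(220) + ((0*(2 + 3))*17)*Z(7, -2) = 12*220 + ((0*(2 + 3))*17)*((-2)² + 7²) = 2640 + ((0*5)*17)*(4 + 49) = 2640 + (0*17)*53 = 2640 + 0*53 = 2640 + 0 = 2640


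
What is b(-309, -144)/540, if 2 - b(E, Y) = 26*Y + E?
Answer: 811/108 ≈ 7.5093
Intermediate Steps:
b(E, Y) = 2 - E - 26*Y (b(E, Y) = 2 - (26*Y + E) = 2 - (E + 26*Y) = 2 + (-E - 26*Y) = 2 - E - 26*Y)
b(-309, -144)/540 = (2 - 1*(-309) - 26*(-144))/540 = (2 + 309 + 3744)*(1/540) = 4055*(1/540) = 811/108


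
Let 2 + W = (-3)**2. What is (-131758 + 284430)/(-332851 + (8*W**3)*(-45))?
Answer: -152672/456331 ≈ -0.33456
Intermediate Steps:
W = 7 (W = -2 + (-3)**2 = -2 + 9 = 7)
(-131758 + 284430)/(-332851 + (8*W**3)*(-45)) = (-131758 + 284430)/(-332851 + (8*7**3)*(-45)) = 152672/(-332851 + (8*343)*(-45)) = 152672/(-332851 + 2744*(-45)) = 152672/(-332851 - 123480) = 152672/(-456331) = 152672*(-1/456331) = -152672/456331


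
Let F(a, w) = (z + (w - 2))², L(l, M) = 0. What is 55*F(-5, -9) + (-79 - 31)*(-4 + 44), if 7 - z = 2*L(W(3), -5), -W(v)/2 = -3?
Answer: -3520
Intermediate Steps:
W(v) = 6 (W(v) = -2*(-3) = 6)
z = 7 (z = 7 - 2*0 = 7 - 1*0 = 7 + 0 = 7)
F(a, w) = (5 + w)² (F(a, w) = (7 + (w - 2))² = (7 + (-2 + w))² = (5 + w)²)
55*F(-5, -9) + (-79 - 31)*(-4 + 44) = 55*(5 - 9)² + (-79 - 31)*(-4 + 44) = 55*(-4)² - 110*40 = 55*16 - 4400 = 880 - 4400 = -3520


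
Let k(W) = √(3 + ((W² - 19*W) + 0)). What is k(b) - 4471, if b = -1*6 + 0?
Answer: -4471 + 3*√17 ≈ -4458.6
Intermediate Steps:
b = -6 (b = -6 + 0 = -6)
k(W) = √(3 + W² - 19*W) (k(W) = √(3 + (W² - 19*W)) = √(3 + W² - 19*W))
k(b) - 4471 = √(3 + (-6)² - 19*(-6)) - 4471 = √(3 + 36 + 114) - 4471 = √153 - 4471 = 3*√17 - 4471 = -4471 + 3*√17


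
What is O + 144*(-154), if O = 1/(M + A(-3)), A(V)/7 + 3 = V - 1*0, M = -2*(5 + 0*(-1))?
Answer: -1153153/52 ≈ -22176.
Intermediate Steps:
M = -10 (M = -2*(5 + 0) = -2*5 = -10)
A(V) = -21 + 7*V (A(V) = -21 + 7*(V - 1*0) = -21 + 7*(V + 0) = -21 + 7*V)
O = -1/52 (O = 1/(-10 + (-21 + 7*(-3))) = 1/(-10 + (-21 - 21)) = 1/(-10 - 42) = 1/(-52) = -1/52 ≈ -0.019231)
O + 144*(-154) = -1/52 + 144*(-154) = -1/52 - 22176 = -1153153/52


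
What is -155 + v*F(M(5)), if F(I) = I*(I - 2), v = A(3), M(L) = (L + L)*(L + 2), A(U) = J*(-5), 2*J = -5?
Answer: 59345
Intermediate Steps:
J = -5/2 (J = (½)*(-5) = -5/2 ≈ -2.5000)
A(U) = 25/2 (A(U) = -5/2*(-5) = 25/2)
M(L) = 2*L*(2 + L) (M(L) = (2*L)*(2 + L) = 2*L*(2 + L))
v = 25/2 ≈ 12.500
F(I) = I*(-2 + I)
-155 + v*F(M(5)) = -155 + 25*((2*5*(2 + 5))*(-2 + 2*5*(2 + 5)))/2 = -155 + 25*((2*5*7)*(-2 + 2*5*7))/2 = -155 + 25*(70*(-2 + 70))/2 = -155 + 25*(70*68)/2 = -155 + (25/2)*4760 = -155 + 59500 = 59345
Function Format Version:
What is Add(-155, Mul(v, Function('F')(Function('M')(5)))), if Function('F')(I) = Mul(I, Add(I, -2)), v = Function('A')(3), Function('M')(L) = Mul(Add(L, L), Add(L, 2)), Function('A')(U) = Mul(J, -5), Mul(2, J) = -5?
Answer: 59345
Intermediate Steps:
J = Rational(-5, 2) (J = Mul(Rational(1, 2), -5) = Rational(-5, 2) ≈ -2.5000)
Function('A')(U) = Rational(25, 2) (Function('A')(U) = Mul(Rational(-5, 2), -5) = Rational(25, 2))
Function('M')(L) = Mul(2, L, Add(2, L)) (Function('M')(L) = Mul(Mul(2, L), Add(2, L)) = Mul(2, L, Add(2, L)))
v = Rational(25, 2) ≈ 12.500
Function('F')(I) = Mul(I, Add(-2, I))
Add(-155, Mul(v, Function('F')(Function('M')(5)))) = Add(-155, Mul(Rational(25, 2), Mul(Mul(2, 5, Add(2, 5)), Add(-2, Mul(2, 5, Add(2, 5)))))) = Add(-155, Mul(Rational(25, 2), Mul(Mul(2, 5, 7), Add(-2, Mul(2, 5, 7))))) = Add(-155, Mul(Rational(25, 2), Mul(70, Add(-2, 70)))) = Add(-155, Mul(Rational(25, 2), Mul(70, 68))) = Add(-155, Mul(Rational(25, 2), 4760)) = Add(-155, 59500) = 59345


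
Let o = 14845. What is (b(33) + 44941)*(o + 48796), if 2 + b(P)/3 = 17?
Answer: 2862954026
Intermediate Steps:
b(P) = 45 (b(P) = -6 + 3*17 = -6 + 51 = 45)
(b(33) + 44941)*(o + 48796) = (45 + 44941)*(14845 + 48796) = 44986*63641 = 2862954026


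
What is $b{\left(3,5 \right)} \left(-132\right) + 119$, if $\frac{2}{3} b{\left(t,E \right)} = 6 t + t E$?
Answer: $-6415$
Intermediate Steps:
$b{\left(t,E \right)} = 9 t + \frac{3 E t}{2}$ ($b{\left(t,E \right)} = \frac{3 \left(6 t + t E\right)}{2} = \frac{3 \left(6 t + E t\right)}{2} = 9 t + \frac{3 E t}{2}$)
$b{\left(3,5 \right)} \left(-132\right) + 119 = \frac{3}{2} \cdot 3 \left(6 + 5\right) \left(-132\right) + 119 = \frac{3}{2} \cdot 3 \cdot 11 \left(-132\right) + 119 = \frac{99}{2} \left(-132\right) + 119 = -6534 + 119 = -6415$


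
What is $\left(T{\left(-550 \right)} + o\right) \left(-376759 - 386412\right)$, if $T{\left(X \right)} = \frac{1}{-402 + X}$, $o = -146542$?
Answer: $\frac{106468448420435}{952} \approx 1.1184 \cdot 10^{11}$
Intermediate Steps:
$\left(T{\left(-550 \right)} + o\right) \left(-376759 - 386412\right) = \left(\frac{1}{-402 - 550} - 146542\right) \left(-376759 - 386412\right) = \left(\frac{1}{-952} - 146542\right) \left(-763171\right) = \left(- \frac{1}{952} - 146542\right) \left(-763171\right) = \left(- \frac{139507985}{952}\right) \left(-763171\right) = \frac{106468448420435}{952}$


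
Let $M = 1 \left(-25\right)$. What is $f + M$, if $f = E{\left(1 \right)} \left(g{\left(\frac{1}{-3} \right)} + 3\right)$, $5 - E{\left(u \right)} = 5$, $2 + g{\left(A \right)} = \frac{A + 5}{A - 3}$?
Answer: $-25$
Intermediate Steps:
$g{\left(A \right)} = -2 + \frac{5 + A}{-3 + A}$ ($g{\left(A \right)} = -2 + \frac{A + 5}{A - 3} = -2 + \frac{5 + A}{-3 + A}$)
$E{\left(u \right)} = 0$ ($E{\left(u \right)} = 5 - 5 = 0$)
$f = 0$ ($f = 0 \left(\frac{11 - \frac{1}{-3}}{-3 + \frac{1}{-3}} + 3\right) = 0 \left(\frac{11 - - \frac{1}{3}}{-3 - \frac{1}{3}} + 3\right) = 0 \left(\frac{11 + \frac{1}{3}}{- \frac{10}{3}} + 3\right) = 0 \left(\left(- \frac{3}{10}\right) \frac{34}{3} + 3\right) = 0 \left(- \frac{17}{5} + 3\right) = 0 \left(- \frac{2}{5}\right) = 0$)
$M = -25$
$f + M = 0 - 25 = -25$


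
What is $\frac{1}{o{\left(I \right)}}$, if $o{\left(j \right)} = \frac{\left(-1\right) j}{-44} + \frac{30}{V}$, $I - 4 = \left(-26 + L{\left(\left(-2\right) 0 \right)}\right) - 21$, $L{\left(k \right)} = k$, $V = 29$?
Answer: $\frac{1276}{73} \approx 17.479$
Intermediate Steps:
$I = -43$ ($I = 4 - 47 = -43$)
$o{\left(j \right)} = \frac{30}{29} + \frac{j}{44}$ ($o{\left(j \right)} = \frac{\left(-1\right) j}{-44} + \frac{30}{29} = - j \left(- \frac{1}{44}\right) + 30 \cdot \frac{1}{29} = \frac{j}{44} + \frac{30}{29} = \frac{30}{29} + \frac{j}{44}$)
$\frac{1}{o{\left(I \right)}} = \frac{1}{\frac{30}{29} + \frac{1}{44} \left(-43\right)} = \frac{1}{\frac{30}{29} - \frac{43}{44}} = \frac{1}{\frac{73}{1276}} = \frac{1276}{73}$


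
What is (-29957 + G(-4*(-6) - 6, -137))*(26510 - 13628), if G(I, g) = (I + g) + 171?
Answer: -385236210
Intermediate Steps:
G(I, g) = 171 + I + g
(-29957 + G(-4*(-6) - 6, -137))*(26510 - 13628) = (-29957 + (171 + (-4*(-6) - 6) - 137))*(26510 - 13628) = (-29957 + (171 + (24 - 6) - 137))*12882 = (-29957 + (171 + 18 - 137))*12882 = (-29957 + 52)*12882 = -29905*12882 = -385236210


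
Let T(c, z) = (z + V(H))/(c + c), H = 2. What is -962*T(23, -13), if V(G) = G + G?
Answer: 4329/23 ≈ 188.22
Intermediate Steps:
V(G) = 2*G
T(c, z) = (4 + z)/(2*c) (T(c, z) = (z + 2*2)/(c + c) = (z + 4)/((2*c)) = (4 + z)*(1/(2*c)) = (4 + z)/(2*c))
-962*T(23, -13) = -481*(4 - 13)/23 = -481*(-9)/23 = -962*(-9/46) = 4329/23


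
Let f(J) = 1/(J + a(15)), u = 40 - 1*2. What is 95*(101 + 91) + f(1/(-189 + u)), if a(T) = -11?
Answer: 30314729/1662 ≈ 18240.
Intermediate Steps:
u = 38 (u = 40 - 2 = 38)
f(J) = 1/(-11 + J) (f(J) = 1/(J - 11) = 1/(-11 + J))
95*(101 + 91) + f(1/(-189 + u)) = 95*(101 + 91) + 1/(-11 + 1/(-189 + 38)) = 95*192 + 1/(-11 + 1/(-151)) = 18240 + 1/(-11 - 1/151) = 18240 + 1/(-1662/151) = 18240 - 151/1662 = 30314729/1662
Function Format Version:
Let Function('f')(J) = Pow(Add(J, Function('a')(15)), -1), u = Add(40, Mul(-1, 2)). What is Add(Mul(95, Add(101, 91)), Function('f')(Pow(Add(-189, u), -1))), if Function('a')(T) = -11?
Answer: Rational(30314729, 1662) ≈ 18240.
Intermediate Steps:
u = 38 (u = Add(40, -2) = 38)
Function('f')(J) = Pow(Add(-11, J), -1) (Function('f')(J) = Pow(Add(J, -11), -1) = Pow(Add(-11, J), -1))
Add(Mul(95, Add(101, 91)), Function('f')(Pow(Add(-189, u), -1))) = Add(Mul(95, Add(101, 91)), Pow(Add(-11, Pow(Add(-189, 38), -1)), -1)) = Add(Mul(95, 192), Pow(Add(-11, Pow(-151, -1)), -1)) = Add(18240, Pow(Add(-11, Rational(-1, 151)), -1)) = Add(18240, Pow(Rational(-1662, 151), -1)) = Add(18240, Rational(-151, 1662)) = Rational(30314729, 1662)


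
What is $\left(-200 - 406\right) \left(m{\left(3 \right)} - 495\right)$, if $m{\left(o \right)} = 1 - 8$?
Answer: $304212$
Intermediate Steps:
$m{\left(o \right)} = -7$
$\left(-200 - 406\right) \left(m{\left(3 \right)} - 495\right) = \left(-200 - 406\right) \left(-7 - 495\right) = \left(-200 - 406\right) \left(-502\right) = \left(-606\right) \left(-502\right) = 304212$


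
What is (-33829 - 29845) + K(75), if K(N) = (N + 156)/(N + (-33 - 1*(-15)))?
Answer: -1209729/19 ≈ -63670.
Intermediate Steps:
K(N) = (156 + N)/(-18 + N) (K(N) = (156 + N)/(N + (-33 + 15)) = (156 + N)/(N - 18) = (156 + N)/(-18 + N))
(-33829 - 29845) + K(75) = (-33829 - 29845) + (156 + 75)/(-18 + 75) = -63674 + 231/57 = -63674 + (1/57)*231 = -63674 + 77/19 = -1209729/19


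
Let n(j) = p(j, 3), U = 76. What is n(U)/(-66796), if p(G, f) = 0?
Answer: 0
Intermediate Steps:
n(j) = 0
n(U)/(-66796) = 0/(-66796) = 0*(-1/66796) = 0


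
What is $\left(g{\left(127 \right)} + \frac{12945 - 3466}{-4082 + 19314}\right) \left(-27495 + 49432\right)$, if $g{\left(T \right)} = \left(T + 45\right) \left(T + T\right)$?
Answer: $\frac{14598307789015}{15232} \approx 9.584 \cdot 10^{8}$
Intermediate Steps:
$g{\left(T \right)} = 2 T \left(45 + T\right)$ ($g{\left(T \right)} = \left(45 + T\right) 2 T = 2 T \left(45 + T\right)$)
$\left(g{\left(127 \right)} + \frac{12945 - 3466}{-4082 + 19314}\right) \left(-27495 + 49432\right) = \left(2 \cdot 127 \left(45 + 127\right) + \frac{12945 - 3466}{-4082 + 19314}\right) \left(-27495 + 49432\right) = \left(2 \cdot 127 \cdot 172 + \frac{9479}{15232}\right) 21937 = \left(43688 + 9479 \cdot \frac{1}{15232}\right) 21937 = \left(43688 + \frac{9479}{15232}\right) 21937 = \frac{665465095}{15232} \cdot 21937 = \frac{14598307789015}{15232}$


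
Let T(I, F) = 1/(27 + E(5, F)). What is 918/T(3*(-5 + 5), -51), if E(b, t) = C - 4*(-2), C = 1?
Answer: 33048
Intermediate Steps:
E(b, t) = 9 (E(b, t) = 1 - 4*(-2) = 1 + 8 = 9)
T(I, F) = 1/36 (T(I, F) = 1/(27 + 9) = 1/36)
918/T(3*(-5 + 5), -51) = 918/(1/36) = 918*36 = 33048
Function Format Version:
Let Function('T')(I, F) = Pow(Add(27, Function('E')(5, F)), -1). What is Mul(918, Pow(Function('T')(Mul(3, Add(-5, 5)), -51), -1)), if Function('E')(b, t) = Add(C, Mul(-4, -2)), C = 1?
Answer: 33048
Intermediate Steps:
Function('E')(b, t) = 9 (Function('E')(b, t) = Add(1, Mul(-4, -2)) = Add(1, 8) = 9)
Function('T')(I, F) = Rational(1, 36) (Function('T')(I, F) = Pow(Add(27, 9), -1) = Pow(36, -1) = Rational(1, 36))
Mul(918, Pow(Function('T')(Mul(3, Add(-5, 5)), -51), -1)) = Mul(918, Pow(Rational(1, 36), -1)) = Mul(918, 36) = 33048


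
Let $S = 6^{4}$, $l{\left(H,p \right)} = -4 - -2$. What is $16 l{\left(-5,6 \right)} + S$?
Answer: $1264$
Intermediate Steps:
$l{\left(H,p \right)} = -2$ ($l{\left(H,p \right)} = -4 + 2 = -2$)
$S = 1296$
$16 l{\left(-5,6 \right)} + S = 16 \left(-2\right) + 1296 = -32 + 1296 = 1264$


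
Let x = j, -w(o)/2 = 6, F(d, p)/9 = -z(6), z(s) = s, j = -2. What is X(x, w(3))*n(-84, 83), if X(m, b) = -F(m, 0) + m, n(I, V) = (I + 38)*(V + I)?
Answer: 2392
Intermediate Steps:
F(d, p) = -54 (F(d, p) = 9*(-1*6) = 9*(-6) = -54)
w(o) = -12 (w(o) = -2*6 = -12)
n(I, V) = (38 + I)*(I + V)
x = -2
X(m, b) = 54 + m (X(m, b) = -1*(-54) + m = 54 + m)
X(x, w(3))*n(-84, 83) = (54 - 2)*((-84)² + 38*(-84) + 38*83 - 84*83) = 52*(7056 - 3192 + 3154 - 6972) = 52*46 = 2392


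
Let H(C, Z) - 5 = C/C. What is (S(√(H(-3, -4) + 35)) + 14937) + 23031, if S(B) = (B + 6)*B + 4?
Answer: 38013 + 6*√41 ≈ 38051.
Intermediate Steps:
H(C, Z) = 6 (H(C, Z) = 5 + C/C = 5 + 1 = 6)
S(B) = 4 + B*(6 + B) (S(B) = (6 + B)*B + 4 = B*(6 + B) + 4 = 4 + B*(6 + B))
(S(√(H(-3, -4) + 35)) + 14937) + 23031 = ((4 + (√(6 + 35))² + 6*√(6 + 35)) + 14937) + 23031 = ((4 + (√41)² + 6*√41) + 14937) + 23031 = ((4 + 41 + 6*√41) + 14937) + 23031 = ((45 + 6*√41) + 14937) + 23031 = (14982 + 6*√41) + 23031 = 38013 + 6*√41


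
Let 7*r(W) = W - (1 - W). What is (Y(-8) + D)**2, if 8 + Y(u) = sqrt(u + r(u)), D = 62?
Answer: (378 + I*sqrt(511))**2/49 ≈ 2905.6 + 348.77*I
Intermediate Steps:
r(W) = -1/7 + 2*W/7 (r(W) = (W - (1 - W))/7 = (W + (-1 + W))/7 = (-1 + 2*W)/7 = -1/7 + 2*W/7)
Y(u) = -8 + sqrt(-1/7 + 9*u/7) (Y(u) = -8 + sqrt(u + (-1/7 + 2*u/7)) = -8 + sqrt(-1/7 + 9*u/7))
(Y(-8) + D)**2 = ((-8 + sqrt(-7 + 63*(-8))/7) + 62)**2 = ((-8 + sqrt(-7 - 504)/7) + 62)**2 = ((-8 + sqrt(-511)/7) + 62)**2 = ((-8 + (I*sqrt(511))/7) + 62)**2 = ((-8 + I*sqrt(511)/7) + 62)**2 = (54 + I*sqrt(511)/7)**2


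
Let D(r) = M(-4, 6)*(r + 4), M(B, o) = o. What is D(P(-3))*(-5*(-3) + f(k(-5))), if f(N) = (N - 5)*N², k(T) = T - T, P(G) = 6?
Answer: 900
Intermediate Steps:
k(T) = 0
D(r) = 24 + 6*r (D(r) = 6*(r + 4) = 6*(4 + r) = 24 + 6*r)
f(N) = N²*(-5 + N) (f(N) = (-5 + N)*N² = N²*(-5 + N))
D(P(-3))*(-5*(-3) + f(k(-5))) = (24 + 6*6)*(-5*(-3) + 0²*(-5 + 0)) = (24 + 36)*(15 + 0*(-5)) = 60*(15 + 0) = 60*15 = 900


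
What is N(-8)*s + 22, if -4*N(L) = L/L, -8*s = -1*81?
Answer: 623/32 ≈ 19.469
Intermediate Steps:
s = 81/8 (s = -(-1)*81/8 = -⅛*(-81) = 81/8 ≈ 10.125)
N(L) = -¼ (N(L) = -L/(4*L) = -¼*1 = -¼)
N(-8)*s + 22 = -¼*81/8 + 22 = -81/32 + 22 = 623/32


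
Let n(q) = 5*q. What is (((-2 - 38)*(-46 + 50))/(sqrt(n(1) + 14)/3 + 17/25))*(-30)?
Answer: -9180000/4637 + 4500000*sqrt(19)/4637 ≈ 2250.4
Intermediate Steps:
(((-2 - 38)*(-46 + 50))/(sqrt(n(1) + 14)/3 + 17/25))*(-30) = (((-2 - 38)*(-46 + 50))/(sqrt(5*1 + 14)/3 + 17/25))*(-30) = ((-40*4)/(sqrt(5 + 14)*(1/3) + 17*(1/25)))*(-30) = (-160/(sqrt(19)*(1/3) + 17/25))*(-30) = (-160/(sqrt(19)/3 + 17/25))*(-30) = (-160/(17/25 + sqrt(19)/3))*(-30) = -160/(17/25 + sqrt(19)/3)*(-30) = 4800/(17/25 + sqrt(19)/3)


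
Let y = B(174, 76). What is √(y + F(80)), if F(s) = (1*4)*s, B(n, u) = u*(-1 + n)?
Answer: 2*√3367 ≈ 116.05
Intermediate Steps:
F(s) = 4*s
y = 13148 (y = 76*(-1 + 174) = 76*173 = 13148)
√(y + F(80)) = √(13148 + 4*80) = √(13148 + 320) = √13468 = 2*√3367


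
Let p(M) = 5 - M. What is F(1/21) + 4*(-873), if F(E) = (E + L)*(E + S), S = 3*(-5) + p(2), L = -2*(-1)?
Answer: -1550765/441 ≈ -3516.5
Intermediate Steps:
L = 2
S = -12 (S = 3*(-5) + (5 - 1*2) = -15 + (5 - 2) = -15 + 3 = -12)
F(E) = (-12 + E)*(2 + E) (F(E) = (E + 2)*(E - 12) = (2 + E)*(-12 + E) = (-12 + E)*(2 + E))
F(1/21) + 4*(-873) = (-24 + (1/21)² - 10/21) + 4*(-873) = (-24 + (1/21)² - 10*1/21) - 3492 = (-24 + 1/441 - 10/21) - 3492 = -10793/441 - 3492 = -1550765/441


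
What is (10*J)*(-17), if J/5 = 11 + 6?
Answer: -14450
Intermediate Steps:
J = 85 (J = 5*(11 + 6) = 5*17 = 85)
(10*J)*(-17) = (10*85)*(-17) = 850*(-17) = -14450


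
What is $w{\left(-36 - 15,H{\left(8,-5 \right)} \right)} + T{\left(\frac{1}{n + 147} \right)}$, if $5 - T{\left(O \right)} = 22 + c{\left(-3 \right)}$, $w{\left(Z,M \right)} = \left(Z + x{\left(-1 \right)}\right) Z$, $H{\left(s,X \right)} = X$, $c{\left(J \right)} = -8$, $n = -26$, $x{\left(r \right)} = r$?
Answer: $2643$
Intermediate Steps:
$w{\left(Z,M \right)} = Z \left(-1 + Z\right)$ ($w{\left(Z,M \right)} = \left(Z - 1\right) Z = \left(-1 + Z\right) Z = Z \left(-1 + Z\right)$)
$T{\left(O \right)} = -9$ ($T{\left(O \right)} = 5 - \left(22 - 8\right) = 5 - 14 = -9$)
$w{\left(-36 - 15,H{\left(8,-5 \right)} \right)} + T{\left(\frac{1}{n + 147} \right)} = \left(-36 - 15\right) \left(-1 - 51\right) - 9 = - 51 \left(-1 - 51\right) - 9 = \left(-51\right) \left(-52\right) - 9 = 2652 - 9 = 2643$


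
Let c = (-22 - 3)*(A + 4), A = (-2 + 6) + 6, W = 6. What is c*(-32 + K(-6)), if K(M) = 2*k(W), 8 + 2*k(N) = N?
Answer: 11900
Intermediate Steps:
k(N) = -4 + N/2
A = 10 (A = 4 + 6 = 10)
K(M) = -2 (K(M) = 2*(-4 + (1/2)*6) = 2*(-4 + 3) = 2*(-1) = -2)
c = -350 (c = (-22 - 3)*(10 + 4) = -25*14 = -350)
c*(-32 + K(-6)) = -350*(-32 - 2) = -350*(-34) = 11900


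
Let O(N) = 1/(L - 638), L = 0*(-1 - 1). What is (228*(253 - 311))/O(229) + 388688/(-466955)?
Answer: 3939657854272/466955 ≈ 8.4369e+6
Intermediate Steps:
L = 0 (L = 0*(-2) = 0)
O(N) = -1/638 (O(N) = 1/(0 - 638) = 1/(-638) = -1/638)
(228*(253 - 311))/O(229) + 388688/(-466955) = (228*(253 - 311))/(-1/638) + 388688/(-466955) = (228*(-58))*(-638) + 388688*(-1/466955) = -13224*(-638) - 388688/466955 = 8436912 - 388688/466955 = 3939657854272/466955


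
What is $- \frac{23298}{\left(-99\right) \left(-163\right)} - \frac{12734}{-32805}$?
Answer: $- \frac{5644468}{5347215} \approx -1.0556$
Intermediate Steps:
$- \frac{23298}{\left(-99\right) \left(-163\right)} - \frac{12734}{-32805} = - \frac{23298}{16137} - - \frac{12734}{32805} = \left(-23298\right) \frac{1}{16137} + \frac{12734}{32805} = - \frac{706}{489} + \frac{12734}{32805} = - \frac{5644468}{5347215}$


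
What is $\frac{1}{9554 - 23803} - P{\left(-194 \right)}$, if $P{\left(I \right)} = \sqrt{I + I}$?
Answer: $- \frac{1}{14249} - 2 i \sqrt{97} \approx -7.018 \cdot 10^{-5} - 19.698 i$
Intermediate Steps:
$P{\left(I \right)} = \sqrt{2} \sqrt{I}$ ($P{\left(I \right)} = \sqrt{2 I} = \sqrt{2} \sqrt{I}$)
$\frac{1}{9554 - 23803} - P{\left(-194 \right)} = \frac{1}{9554 - 23803} - \sqrt{2} \sqrt{-194} = \frac{1}{-14249} - \sqrt{2} i \sqrt{194} = - \frac{1}{14249} - 2 i \sqrt{97}$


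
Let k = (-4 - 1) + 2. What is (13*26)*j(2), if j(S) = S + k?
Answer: -338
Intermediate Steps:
k = -3 (k = -5 + 2 = -3)
j(S) = -3 + S (j(S) = S - 3 = -3 + S)
(13*26)*j(2) = (13*26)*(-3 + 2) = 338*(-1) = -338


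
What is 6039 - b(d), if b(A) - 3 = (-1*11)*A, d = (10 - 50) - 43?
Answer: 5123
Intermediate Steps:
d = -83 (d = -40 - 43 = -83)
b(A) = 3 - 11*A (b(A) = 3 + (-1*11)*A = 3 - 11*A)
6039 - b(d) = 6039 - (3 - 11*(-83)) = 6039 - (3 + 913) = 6039 - 1*916 = 6039 - 916 = 5123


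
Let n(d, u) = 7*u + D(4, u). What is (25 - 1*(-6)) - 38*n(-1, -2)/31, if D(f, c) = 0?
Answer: 1493/31 ≈ 48.161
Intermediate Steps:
n(d, u) = 7*u (n(d, u) = 7*u + 0 = 7*u)
(25 - 1*(-6)) - 38*n(-1, -2)/31 = (25 - 1*(-6)) - 38*7*(-2)/31 = (25 + 6) - (-532)/31 = 31 - 38*(-14/31) = 31 + 532/31 = 1493/31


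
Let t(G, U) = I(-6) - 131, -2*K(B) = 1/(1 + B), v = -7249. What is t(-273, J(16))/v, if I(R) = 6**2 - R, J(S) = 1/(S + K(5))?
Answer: 89/7249 ≈ 0.012278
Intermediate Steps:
K(B) = -1/(2*(1 + B))
J(S) = 1/(-1/12 + S) (J(S) = 1/(S - 1/(2 + 2*5)) = 1/(S - 1/(2 + 10)) = 1/(S - 1/12) = 1/(-1/12 + S))
I(R) = 36 - R
t(G, U) = -89 (t(G, U) = (36 - 1*(-6)) - 131 = (36 + 6) - 131 = 42 - 131 = -89)
t(-273, J(16))/v = -89/(-7249) = -89*(-1/7249) = 89/7249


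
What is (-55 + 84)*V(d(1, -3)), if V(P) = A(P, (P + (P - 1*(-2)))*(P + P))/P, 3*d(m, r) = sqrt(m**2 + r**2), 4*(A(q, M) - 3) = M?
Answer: 29 + 1073*sqrt(10)/30 ≈ 142.10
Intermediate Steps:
A(q, M) = 3 + M/4
d(m, r) = sqrt(m**2 + r**2)/3
V(P) = (3 + P*(2 + 2*P)/2)/P (V(P) = (3 + ((P + (P - 1*(-2)))*(P + P))/4)/P = (3 + ((P + (P + 2))*(2*P))/4)/P = (3 + ((P + (2 + P))*(2*P))/4)/P = (3 + ((2 + 2*P)*(2*P))/4)/P = (3 + (2*P*(2 + 2*P))/4)/P = (3 + P*(2 + 2*P)/2)/P)
(-55 + 84)*V(d(1, -3)) = (-55 + 84)*(1 + sqrt(1**2 + (-3)**2)/3 + 3/((sqrt(1**2 + (-3)**2)/3))) = 29*(1 + sqrt(1 + 9)/3 + 3/((sqrt(1 + 9)/3))) = 29*(1 + sqrt(10)/3 + 3/((sqrt(10)/3))) = 29*(1 + sqrt(10)/3 + 3*(3*sqrt(10)/10)) = 29*(1 + sqrt(10)/3 + 9*sqrt(10)/10) = 29*(1 + 37*sqrt(10)/30) = 29 + 1073*sqrt(10)/30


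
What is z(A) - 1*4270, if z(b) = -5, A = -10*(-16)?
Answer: -4275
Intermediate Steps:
A = 160
z(A) - 1*4270 = -5 - 1*4270 = -5 - 4270 = -4275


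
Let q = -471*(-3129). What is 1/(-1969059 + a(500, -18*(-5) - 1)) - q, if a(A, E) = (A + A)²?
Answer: -1428159422782/969059 ≈ -1.4738e+6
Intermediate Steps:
a(A, E) = 4*A² (a(A, E) = (2*A)² = 4*A²)
q = 1473759
1/(-1969059 + a(500, -18*(-5) - 1)) - q = 1/(-1969059 + 4*500²) - 1*1473759 = 1/(-1969059 + 4*250000) - 1473759 = 1/(-1969059 + 1000000) - 1473759 = 1/(-969059) - 1473759 = -1/969059 - 1473759 = -1428159422782/969059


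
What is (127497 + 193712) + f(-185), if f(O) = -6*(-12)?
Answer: 321281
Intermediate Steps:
f(O) = 72
(127497 + 193712) + f(-185) = (127497 + 193712) + 72 = 321209 + 72 = 321281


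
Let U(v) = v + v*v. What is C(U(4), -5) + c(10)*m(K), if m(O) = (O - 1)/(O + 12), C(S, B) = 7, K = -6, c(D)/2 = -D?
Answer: 91/3 ≈ 30.333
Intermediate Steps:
c(D) = -2*D (c(D) = 2*(-D) = -2*D)
U(v) = v + v²
m(O) = (-1 + O)/(12 + O)
C(U(4), -5) + c(10)*m(K) = 7 + (-2*10)*((-1 - 6)/(12 - 6)) = 7 - 20*(-7)/6 = 7 - 10*(-7)/3 = 7 - 20*(-7/6) = 7 + 70/3 = 91/3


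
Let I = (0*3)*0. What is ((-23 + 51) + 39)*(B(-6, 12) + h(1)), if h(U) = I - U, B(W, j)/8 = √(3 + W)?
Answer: -67 + 536*I*√3 ≈ -67.0 + 928.38*I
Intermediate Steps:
B(W, j) = 8*√(3 + W)
I = 0 (I = 0*0 = 0)
h(U) = -U (h(U) = 0 - U = -U)
((-23 + 51) + 39)*(B(-6, 12) + h(1)) = ((-23 + 51) + 39)*(8*√(3 - 6) - 1*1) = (28 + 39)*(8*√(-3) - 1) = 67*(8*(I*√3) - 1) = 67*(8*I*√3 - 1) = 67*(-1 + 8*I*√3) = -67 + 536*I*√3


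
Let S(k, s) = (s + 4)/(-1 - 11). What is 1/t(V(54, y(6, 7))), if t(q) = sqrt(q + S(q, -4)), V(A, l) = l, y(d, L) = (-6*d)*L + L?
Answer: -I*sqrt(5)/35 ≈ -0.063888*I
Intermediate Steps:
y(d, L) = L - 6*L*d (y(d, L) = -6*L*d + L = L - 6*L*d)
S(k, s) = -1/3 - s/12 (S(k, s) = (4 + s)/(-12) = (4 + s)*(-1/12) = -1/3 - s/12)
t(q) = sqrt(q) (t(q) = sqrt(q + (-1/3 - 1/12*(-4))) = sqrt(q + (-1/3 + 1/3)) = sqrt(q + 0) = sqrt(q))
1/t(V(54, y(6, 7))) = 1/(sqrt(7*(1 - 6*6))) = 1/(sqrt(7*(1 - 36))) = 1/(sqrt(7*(-35))) = 1/(sqrt(-245)) = 1/(7*I*sqrt(5)) = -I*sqrt(5)/35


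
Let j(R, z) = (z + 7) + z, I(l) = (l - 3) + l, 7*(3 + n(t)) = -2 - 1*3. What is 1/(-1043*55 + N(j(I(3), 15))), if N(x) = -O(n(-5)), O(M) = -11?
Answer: -1/57354 ≈ -1.7436e-5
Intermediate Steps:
n(t) = -26/7 (n(t) = -3 + (-2 - 1*3)/7 = -3 + (-2 - 3)/7 = -3 + (⅐)*(-5) = -3 - 5/7 = -26/7)
I(l) = -3 + 2*l (I(l) = (-3 + l) + l = -3 + 2*l)
j(R, z) = 7 + 2*z (j(R, z) = (7 + z) + z = 7 + 2*z)
N(x) = 11 (N(x) = -1*(-11) = 11)
1/(-1043*55 + N(j(I(3), 15))) = 1/(-1043*55 + 11) = 1/(-57365 + 11) = 1/(-57354) = -1/57354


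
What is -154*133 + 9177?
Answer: -11305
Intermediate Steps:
-154*133 + 9177 = -20482 + 9177 = -11305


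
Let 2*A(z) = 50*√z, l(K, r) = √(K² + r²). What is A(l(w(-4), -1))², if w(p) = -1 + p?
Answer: 625*√26 ≈ 3186.9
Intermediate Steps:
A(z) = 25*√z (A(z) = (50*√z)/2 = 25*√z)
A(l(w(-4), -1))² = (25*√(√((-1 - 4)² + (-1)²)))² = (25*√(√((-5)² + 1)))² = (25*√(√(25 + 1)))² = (25*√(√26))² = (25*26^(¼))² = 625*√26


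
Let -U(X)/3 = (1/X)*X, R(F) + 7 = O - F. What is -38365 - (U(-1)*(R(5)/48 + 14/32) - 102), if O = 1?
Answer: -306099/8 ≈ -38262.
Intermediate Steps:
R(F) = -6 - F (R(F) = -7 + (1 - F) = -6 - F)
U(X) = -3 (U(X) = -3*1/X*X = -3*X/X = -3*1 = -3)
-38365 - (U(-1)*(R(5)/48 + 14/32) - 102) = -38365 - (-3*((-6 - 1*5)/48 + 14/32) - 102) = -38365 - (-3*((-6 - 5)*(1/48) + 14*(1/32)) - 102) = -38365 - (-3*(-11*1/48 + 7/16) - 102) = -38365 - (-3*(-11/48 + 7/16) - 102) = -38365 - (-3*5/24 - 102) = -38365 - (-5/8 - 102) = -38365 - 1*(-821/8) = -38365 + 821/8 = -306099/8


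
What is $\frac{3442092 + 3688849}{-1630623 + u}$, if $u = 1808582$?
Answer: $\frac{7130941}{177959} \approx 40.071$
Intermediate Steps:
$\frac{3442092 + 3688849}{-1630623 + u} = \frac{3442092 + 3688849}{-1630623 + 1808582} = \frac{7130941}{177959}$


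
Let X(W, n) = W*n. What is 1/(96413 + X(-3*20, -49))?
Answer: 1/99353 ≈ 1.0065e-5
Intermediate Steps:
1/(96413 + X(-3*20, -49)) = 1/(96413 - 3*20*(-49)) = 1/(96413 - 60*(-49)) = 1/(96413 + 2940) = 1/99353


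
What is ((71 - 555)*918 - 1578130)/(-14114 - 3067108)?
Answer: 1011221/1540611 ≈ 0.65638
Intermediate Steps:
((71 - 555)*918 - 1578130)/(-14114 - 3067108) = (-484*918 - 1578130)/(-3081222) = (-444312 - 1578130)*(-1/3081222) = -2022442*(-1/3081222) = 1011221/1540611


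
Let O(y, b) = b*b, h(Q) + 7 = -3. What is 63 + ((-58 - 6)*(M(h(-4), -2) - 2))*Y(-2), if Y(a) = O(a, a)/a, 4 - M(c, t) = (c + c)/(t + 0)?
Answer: -961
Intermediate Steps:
h(Q) = -10 (h(Q) = -7 - 3 = -10)
M(c, t) = 4 - 2*c/t (M(c, t) = 4 - (c + c)/(t + 0) = 4 - 2*c/t)
O(y, b) = b²
Y(a) = a (Y(a) = a²/a = a)
63 + ((-58 - 6)*(M(h(-4), -2) - 2))*Y(-2) = 63 + ((-58 - 6)*((4 - 2*(-10)/(-2)) - 2))*(-2) = 63 - 64*((4 - 2*(-10)*(-½)) - 2)*(-2) = 63 - 64*((4 - 10) - 2)*(-2) = 63 - 64*(-6 - 2)*(-2) = 63 - 64*(-8)*(-2) = 63 + 512*(-2) = 63 - 1024 = -961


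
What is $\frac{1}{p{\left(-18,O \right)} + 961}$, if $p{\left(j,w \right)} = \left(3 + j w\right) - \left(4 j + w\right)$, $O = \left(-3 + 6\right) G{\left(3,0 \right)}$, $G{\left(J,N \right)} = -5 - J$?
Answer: $\frac{1}{1492} \approx 0.00067024$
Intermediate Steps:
$O = -24$ ($O = \left(-3 + 6\right) \left(-5 - 3\right) = 3 \left(-5 - 3\right) = 3 \left(-8\right) = -24$)
$p{\left(j,w \right)} = 3 - w - 4 j + j w$ ($p{\left(j,w \right)} = \left(3 + j w\right) - \left(w + 4 j\right) = 3 - w - 4 j + j w$)
$\frac{1}{p{\left(-18,O \right)} + 961} = \frac{1}{\left(3 - -24 - -72 - -432\right) + 961} = \frac{1}{\left(3 + 24 + 72 + 432\right) + 961} = \frac{1}{531 + 961} = \frac{1}{1492}$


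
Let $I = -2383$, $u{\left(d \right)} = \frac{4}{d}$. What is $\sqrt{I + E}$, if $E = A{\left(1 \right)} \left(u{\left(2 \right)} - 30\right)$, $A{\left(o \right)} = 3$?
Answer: $i \sqrt{2467} \approx 49.669 i$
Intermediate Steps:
$E = -84$ ($E = 3 \left(\frac{4}{2} - 30\right) = 3 \left(4 \cdot \frac{1}{2} - 30\right) = 3 \left(2 - 30\right) = 3 \left(-28\right) = -84$)
$\sqrt{I + E} = \sqrt{-2383 - 84} = \sqrt{-2467} = i \sqrt{2467}$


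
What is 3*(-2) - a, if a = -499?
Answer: 493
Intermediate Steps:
3*(-2) - a = 3*(-2) - 1*(-499) = -6 + 499 = 493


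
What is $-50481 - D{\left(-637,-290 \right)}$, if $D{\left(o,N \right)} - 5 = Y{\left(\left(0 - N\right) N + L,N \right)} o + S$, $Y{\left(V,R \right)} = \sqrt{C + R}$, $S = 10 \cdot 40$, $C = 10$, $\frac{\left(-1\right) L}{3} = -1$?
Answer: $-50886 + 1274 i \sqrt{70} \approx -50886.0 + 10659.0 i$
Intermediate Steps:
$L = 3$ ($L = \left(-3\right) \left(-1\right) = 3$)
$S = 400$
$Y{\left(V,R \right)} = \sqrt{10 + R}$
$D{\left(o,N \right)} = 405 + o \sqrt{10 + N}$ ($D{\left(o,N \right)} = 5 + \left(\sqrt{10 + N} o + 400\right) = 5 + \left(o \sqrt{10 + N} + 400\right) = 5 + \left(400 + o \sqrt{10 + N}\right) = 405 + o \sqrt{10 + N}$)
$-50481 - D{\left(-637,-290 \right)} = -50481 - \left(405 - 637 \sqrt{10 - 290}\right) = -50481 - \left(405 - 637 \sqrt{-280}\right) = -50481 - \left(405 - 637 \cdot 2 i \sqrt{70}\right) = -50481 - \left(405 - 1274 i \sqrt{70}\right) = -50886 + 1274 i \sqrt{70}$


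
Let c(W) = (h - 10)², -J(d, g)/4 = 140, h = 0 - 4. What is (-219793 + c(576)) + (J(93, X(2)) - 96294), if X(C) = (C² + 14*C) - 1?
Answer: -316451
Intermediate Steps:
X(C) = -1 + C² + 14*C
h = -4
J(d, g) = -560 (J(d, g) = -4*140 = -560)
c(W) = 196 (c(W) = (-4 - 10)² = (-14)² = 196)
(-219793 + c(576)) + (J(93, X(2)) - 96294) = (-219793 + 196) + (-560 - 96294) = -219597 - 96854 = -316451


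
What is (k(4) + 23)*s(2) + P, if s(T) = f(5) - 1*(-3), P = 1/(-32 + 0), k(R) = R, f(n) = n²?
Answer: 24191/32 ≈ 755.97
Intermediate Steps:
P = -1/32 (P = 1/(-32) = -1/32 ≈ -0.031250)
s(T) = 28 (s(T) = 5² - 1*(-3) = 25 + 3 = 28)
(k(4) + 23)*s(2) + P = (4 + 23)*28 - 1/32 = 27*28 - 1/32 = 756 - 1/32 = 24191/32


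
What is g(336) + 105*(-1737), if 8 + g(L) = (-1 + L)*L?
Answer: -69833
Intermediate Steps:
g(L) = -8 + L*(-1 + L) (g(L) = -8 + (-1 + L)*L = -8 + L*(-1 + L))
g(336) + 105*(-1737) = (-8 + 336² - 1*336) + 105*(-1737) = (-8 + 112896 - 336) - 182385 = 112552 - 182385 = -69833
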